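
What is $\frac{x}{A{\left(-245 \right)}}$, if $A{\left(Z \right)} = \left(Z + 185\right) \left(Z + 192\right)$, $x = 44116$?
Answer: $\frac{11029}{795} \approx 13.873$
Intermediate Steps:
$A{\left(Z \right)} = \left(185 + Z\right) \left(192 + Z\right)$
$\frac{x}{A{\left(-245 \right)}} = \frac{44116}{35520 + \left(-245\right)^{2} + 377 \left(-245\right)} = \frac{44116}{35520 + 60025 - 92365} = \frac{44116}{3180} = 44116 \cdot \frac{1}{3180} = \frac{11029}{795}$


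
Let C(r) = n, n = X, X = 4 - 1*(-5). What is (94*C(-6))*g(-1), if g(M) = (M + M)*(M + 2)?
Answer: -1692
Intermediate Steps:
X = 9 (X = 4 + 5 = 9)
n = 9
C(r) = 9
g(M) = 2*M*(2 + M) (g(M) = (2*M)*(2 + M) = 2*M*(2 + M))
(94*C(-6))*g(-1) = (94*9)*(2*(-1)*(2 - 1)) = 846*(2*(-1)*1) = 846*(-2) = -1692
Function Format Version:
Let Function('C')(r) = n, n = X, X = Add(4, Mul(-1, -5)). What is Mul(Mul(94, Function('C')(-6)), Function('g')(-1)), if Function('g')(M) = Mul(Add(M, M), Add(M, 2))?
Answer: -1692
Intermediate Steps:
X = 9 (X = Add(4, 5) = 9)
n = 9
Function('C')(r) = 9
Function('g')(M) = Mul(2, M, Add(2, M)) (Function('g')(M) = Mul(Mul(2, M), Add(2, M)) = Mul(2, M, Add(2, M)))
Mul(Mul(94, Function('C')(-6)), Function('g')(-1)) = Mul(Mul(94, 9), Mul(2, -1, Add(2, -1))) = Mul(846, Mul(2, -1, 1)) = Mul(846, -2) = -1692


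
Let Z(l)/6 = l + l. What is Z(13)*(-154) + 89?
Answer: -23935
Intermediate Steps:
Z(l) = 12*l (Z(l) = 6*(l + l) = 6*(2*l) = 12*l)
Z(13)*(-154) + 89 = (12*13)*(-154) + 89 = 156*(-154) + 89 = -24024 + 89 = -23935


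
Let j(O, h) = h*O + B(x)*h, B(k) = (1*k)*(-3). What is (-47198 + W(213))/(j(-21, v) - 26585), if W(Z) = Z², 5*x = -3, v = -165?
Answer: 1829/23417 ≈ 0.078106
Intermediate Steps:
x = -⅗ (x = (⅕)*(-3) = -⅗ ≈ -0.60000)
B(k) = -3*k (B(k) = k*(-3) = -3*k)
j(O, h) = 9*h/5 + O*h (j(O, h) = h*O + (-3*(-⅗))*h = O*h + 9*h/5 = 9*h/5 + O*h)
(-47198 + W(213))/(j(-21, v) - 26585) = (-47198 + 213²)/((⅕)*(-165)*(9 + 5*(-21)) - 26585) = (-47198 + 45369)/((⅕)*(-165)*(9 - 105) - 26585) = -1829/((⅕)*(-165)*(-96) - 26585) = -1829/(3168 - 26585) = -1829/(-23417) = -1829*(-1/23417) = 1829/23417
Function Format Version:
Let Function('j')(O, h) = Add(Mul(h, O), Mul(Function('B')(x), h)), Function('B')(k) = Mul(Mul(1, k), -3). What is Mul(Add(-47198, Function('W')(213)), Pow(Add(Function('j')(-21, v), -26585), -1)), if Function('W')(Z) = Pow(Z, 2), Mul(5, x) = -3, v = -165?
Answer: Rational(1829, 23417) ≈ 0.078106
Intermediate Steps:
x = Rational(-3, 5) (x = Mul(Rational(1, 5), -3) = Rational(-3, 5) ≈ -0.60000)
Function('B')(k) = Mul(-3, k) (Function('B')(k) = Mul(k, -3) = Mul(-3, k))
Function('j')(O, h) = Add(Mul(Rational(9, 5), h), Mul(O, h)) (Function('j')(O, h) = Add(Mul(h, O), Mul(Mul(-3, Rational(-3, 5)), h)) = Add(Mul(O, h), Mul(Rational(9, 5), h)) = Add(Mul(Rational(9, 5), h), Mul(O, h)))
Mul(Add(-47198, Function('W')(213)), Pow(Add(Function('j')(-21, v), -26585), -1)) = Mul(Add(-47198, Pow(213, 2)), Pow(Add(Mul(Rational(1, 5), -165, Add(9, Mul(5, -21))), -26585), -1)) = Mul(Add(-47198, 45369), Pow(Add(Mul(Rational(1, 5), -165, Add(9, -105)), -26585), -1)) = Mul(-1829, Pow(Add(Mul(Rational(1, 5), -165, -96), -26585), -1)) = Mul(-1829, Pow(Add(3168, -26585), -1)) = Mul(-1829, Pow(-23417, -1)) = Mul(-1829, Rational(-1, 23417)) = Rational(1829, 23417)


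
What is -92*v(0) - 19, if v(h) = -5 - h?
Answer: 441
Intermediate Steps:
-92*v(0) - 19 = -92*(-5 - 1*0) - 19 = -92*(-5 + 0) - 19 = -92*(-5) - 19 = 460 - 19 = 441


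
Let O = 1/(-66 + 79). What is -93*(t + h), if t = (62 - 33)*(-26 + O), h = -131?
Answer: 1067268/13 ≈ 82098.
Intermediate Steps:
O = 1/13 ≈ 0.076923
t = -9773/13 (t = (62 - 33)*(-26 + 1/13) = 29*(-337/13) = -9773/13 ≈ -751.77)
-93*(t + h) = -93*(-9773/13 - 131) = -93*(-11476/13) = 1067268/13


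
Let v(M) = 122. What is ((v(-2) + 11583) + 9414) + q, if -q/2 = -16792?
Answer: 54703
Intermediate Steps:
q = 33584 (q = -2*(-16792) = 33584)
((v(-2) + 11583) + 9414) + q = ((122 + 11583) + 9414) + 33584 = (11705 + 9414) + 33584 = 21119 + 33584 = 54703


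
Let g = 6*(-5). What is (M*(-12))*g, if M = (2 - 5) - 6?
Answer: -3240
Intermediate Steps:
g = -30
M = -9 (M = -3 - 6 = -9)
(M*(-12))*g = -9*(-12)*(-30) = 108*(-30) = -3240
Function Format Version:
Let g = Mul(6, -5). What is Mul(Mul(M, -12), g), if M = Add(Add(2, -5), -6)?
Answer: -3240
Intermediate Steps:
g = -30
M = -9 (M = Add(-3, -6) = -9)
Mul(Mul(M, -12), g) = Mul(Mul(-9, -12), -30) = Mul(108, -30) = -3240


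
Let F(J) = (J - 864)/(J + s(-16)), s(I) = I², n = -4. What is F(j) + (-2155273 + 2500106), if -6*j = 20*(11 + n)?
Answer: 120345386/349 ≈ 3.4483e+5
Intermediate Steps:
j = -70/3 (j = -10*(11 - 4)/3 = -10*7/3 = -⅙*140 = -70/3 ≈ -23.333)
F(J) = (-864 + J)/(256 + J) (F(J) = (J - 864)/(J + (-16)²) = (-864 + J)/(J + 256) = (-864 + J)/(256 + J))
F(j) + (-2155273 + 2500106) = (-864 - 70/3)/(256 - 70/3) + (-2155273 + 2500106) = -2662/3/(698/3) + 344833 = (3/698)*(-2662/3) + 344833 = -1331/349 + 344833 = 120345386/349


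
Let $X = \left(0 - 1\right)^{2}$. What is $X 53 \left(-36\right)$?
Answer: $-1908$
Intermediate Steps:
$X = 1$ ($X = \left(0 - 1\right)^{2} = \left(-1\right)^{2} = 1$)
$X 53 \left(-36\right) = 1 \cdot 53 \left(-36\right) = 53 \left(-36\right) = -1908$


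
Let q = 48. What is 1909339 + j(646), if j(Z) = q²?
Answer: 1911643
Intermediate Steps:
j(Z) = 2304 (j(Z) = 48² = 2304)
1909339 + j(646) = 1909339 + 2304 = 1911643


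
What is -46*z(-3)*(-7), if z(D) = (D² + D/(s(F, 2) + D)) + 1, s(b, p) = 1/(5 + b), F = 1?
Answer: 60536/17 ≈ 3560.9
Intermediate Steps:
z(D) = 1 + D² + D/(⅙ + D) (z(D) = (D² + D/(1/(5 + 1) + D)) + 1 = (D² + D/(1/6 + D)) + 1 = (D² + D/(⅙ + D)) + 1 = 1 + D² + D/(⅙ + D))
-46*z(-3)*(-7) = -46*(1 + (-3)² + 6*(-3)³ + 12*(-3))/(1 + 6*(-3))*(-7) = -46*(1 + 9 + 6*(-27) - 36)/(1 - 18)*(-7) = -46*(1 + 9 - 162 - 36)/(-17)*(-7) = -(-46)*(-188)/17*(-7) = -46*188/17*(-7) = -8648/17*(-7) = 60536/17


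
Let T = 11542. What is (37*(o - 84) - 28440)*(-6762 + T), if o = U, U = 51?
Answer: -141779580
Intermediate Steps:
o = 51
(37*(o - 84) - 28440)*(-6762 + T) = (37*(51 - 84) - 28440)*(-6762 + 11542) = (37*(-33) - 28440)*4780 = (-1221 - 28440)*4780 = -29661*4780 = -141779580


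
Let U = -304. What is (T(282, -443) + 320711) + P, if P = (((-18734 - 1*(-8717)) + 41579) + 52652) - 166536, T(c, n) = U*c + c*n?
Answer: 27735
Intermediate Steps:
T(c, n) = -304*c + c*n
P = -82322 (P = (((-18734 + 8717) + 41579) + 52652) - 166536 = ((-10017 + 41579) + 52652) - 166536 = (31562 + 52652) - 166536 = 84214 - 166536 = -82322)
(T(282, -443) + 320711) + P = (282*(-304 - 443) + 320711) - 82322 = (282*(-747) + 320711) - 82322 = (-210654 + 320711) - 82322 = 110057 - 82322 = 27735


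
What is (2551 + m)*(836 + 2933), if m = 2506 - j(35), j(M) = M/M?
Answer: 19056064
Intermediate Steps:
j(M) = 1
m = 2505 (m = 2506 - 1*1 = 2506 - 1 = 2505)
(2551 + m)*(836 + 2933) = (2551 + 2505)*(836 + 2933) = 5056*3769 = 19056064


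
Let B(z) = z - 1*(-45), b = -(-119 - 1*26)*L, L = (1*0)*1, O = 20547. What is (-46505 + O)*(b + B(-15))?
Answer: -778740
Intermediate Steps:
L = 0 (L = 0*1 = 0)
b = 0 (b = -(-119 - 1*26)*0 = -(-119 - 26)*0 = -(-145)*0 = -1*0 = 0)
B(z) = 45 + z (B(z) = z + 45 = 45 + z)
(-46505 + O)*(b + B(-15)) = (-46505 + 20547)*(0 + (45 - 15)) = -25958*(0 + 30) = -25958*30 = -778740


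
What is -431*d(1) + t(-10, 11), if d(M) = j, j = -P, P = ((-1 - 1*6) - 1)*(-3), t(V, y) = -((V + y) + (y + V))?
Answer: 10342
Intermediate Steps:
t(V, y) = -2*V - 2*y (t(V, y) = -((V + y) + (V + y)) = -(2*V + 2*y) = -2*V - 2*y)
P = 24 (P = ((-1 - 6) - 1)*(-3) = (-7 - 1)*(-3) = -8*(-3) = 24)
j = -24 (j = -1*24 = -24)
d(M) = -24
-431*d(1) + t(-10, 11) = -431*(-24) + (-2*(-10) - 2*11) = 10344 + (20 - 22) = 10344 - 2 = 10342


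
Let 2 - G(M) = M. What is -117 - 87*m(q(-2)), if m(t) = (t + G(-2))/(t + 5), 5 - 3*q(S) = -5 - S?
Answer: -4431/23 ≈ -192.65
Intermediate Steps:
G(M) = 2 - M
q(S) = 10/3 + S/3 (q(S) = 5/3 - (-5 - S)/3 = 5/3 + (5/3 + S/3) = 10/3 + S/3)
m(t) = (4 + t)/(5 + t) (m(t) = (t + (2 - 1*(-2)))/(t + 5) = (t + (2 + 2))/(5 + t) = (t + 4)/(5 + t) = (4 + t)/(5 + t))
-117 - 87*m(q(-2)) = -117 - 87*(4 + (10/3 + (⅓)*(-2)))/(5 + (10/3 + (⅓)*(-2))) = -117 - 87*(4 + (10/3 - ⅔))/(5 + (10/3 - ⅔)) = -117 - 87*(4 + 8/3)/(5 + 8/3) = -117 - 87*20/(23/3*3) = -117 - 261*20/(23*3) = -117 - 87*20/23 = -117 - 1740/23 = -4431/23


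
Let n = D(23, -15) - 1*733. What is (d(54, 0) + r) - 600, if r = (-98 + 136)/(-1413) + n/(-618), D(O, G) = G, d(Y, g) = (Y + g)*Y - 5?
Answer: 336512869/145539 ≈ 2312.2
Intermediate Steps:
d(Y, g) = -5 + Y*(Y + g) (d(Y, g) = Y*(Y + g) - 5 = -5 + Y*(Y + g))
n = -748 (n = -15 - 1*733 = -15 - 733 = -748)
r = 172240/145539 (r = (-98 + 136)/(-1413) - 748/(-618) = 38*(-1/1413) - 748*(-1/618) = -38/1413 + 374/309 = 172240/145539 ≈ 1.1835)
(d(54, 0) + r) - 600 = ((-5 + 54**2 + 54*0) + 172240/145539) - 600 = ((-5 + 2916 + 0) + 172240/145539) - 600 = (2911 + 172240/145539) - 600 = 423836269/145539 - 600 = 336512869/145539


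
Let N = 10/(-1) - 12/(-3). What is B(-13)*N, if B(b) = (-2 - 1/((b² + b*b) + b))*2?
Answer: 7812/325 ≈ 24.037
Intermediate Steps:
N = -6 (N = 10*(-1) - 12*(-⅓) = -10 + 4 = -6)
B(b) = -4 - 2/(b + 2*b²) (B(b) = (-2 - 1/((b² + b²) + b))*2 = (-2 - 1/(2*b² + b))*2 = (-2 - 1/(b + 2*b²))*2 = -4 - 2/(b + 2*b²))
B(-13)*N = (2*(-1 - 4*(-13)² - 2*(-13))/(-13*(1 + 2*(-13))))*(-6) = (2*(-1/13)*(-1 - 4*169 + 26)/(1 - 26))*(-6) = (2*(-1/13)*(-1 - 676 + 26)/(-25))*(-6) = (2*(-1/13)*(-1/25)*(-651))*(-6) = -1302/325*(-6) = 7812/325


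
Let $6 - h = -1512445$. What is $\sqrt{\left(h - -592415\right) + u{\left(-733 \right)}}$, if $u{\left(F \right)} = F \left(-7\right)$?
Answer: $\sqrt{2109997} \approx 1452.6$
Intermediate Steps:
$h = 1512451$ ($h = 6 - -1512445 = 6 + 1512445 = 1512451$)
$u{\left(F \right)} = - 7 F$
$\sqrt{\left(h - -592415\right) + u{\left(-733 \right)}} = \sqrt{\left(1512451 - -592415\right) - -5131} = \sqrt{\left(1512451 + 592415\right) + 5131} = \sqrt{2104866 + 5131} = \sqrt{2109997}$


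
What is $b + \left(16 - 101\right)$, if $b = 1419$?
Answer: $1334$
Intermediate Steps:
$b + \left(16 - 101\right) = 1419 + \left(16 - 101\right) = 1419 - 85 = 1334$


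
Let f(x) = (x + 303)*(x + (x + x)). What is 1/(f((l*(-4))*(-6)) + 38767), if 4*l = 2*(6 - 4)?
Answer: 1/62311 ≈ 1.6049e-5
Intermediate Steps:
l = 1 (l = (2*(6 - 4))/4 = (2*2)/4 = (¼)*4 = 1)
f(x) = 3*x*(303 + x) (f(x) = (303 + x)*(x + 2*x) = (303 + x)*(3*x) = 3*x*(303 + x))
1/(f((l*(-4))*(-6)) + 38767) = 1/(3*((1*(-4))*(-6))*(303 + (1*(-4))*(-6)) + 38767) = 1/(3*(-4*(-6))*(303 - 4*(-6)) + 38767) = 1/(3*24*(303 + 24) + 38767) = 1/(3*24*327 + 38767) = 1/(23544 + 38767) = 1/62311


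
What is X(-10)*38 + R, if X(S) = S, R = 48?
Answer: -332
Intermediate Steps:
X(-10)*38 + R = -10*38 + 48 = -380 + 48 = -332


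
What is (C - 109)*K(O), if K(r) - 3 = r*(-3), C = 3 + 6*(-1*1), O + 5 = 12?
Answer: 2016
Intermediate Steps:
O = 7 (O = -5 + 12 = 7)
C = -3 (C = 3 + 6*(-1) = 3 - 6 = -3)
K(r) = 3 - 3*r (K(r) = 3 + r*(-3) = 3 - 3*r)
(C - 109)*K(O) = (-3 - 109)*(3 - 3*7) = -112*(3 - 21) = -112*(-18) = 2016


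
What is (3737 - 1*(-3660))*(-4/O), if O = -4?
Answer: 7397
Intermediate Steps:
(3737 - 1*(-3660))*(-4/O) = (3737 - 1*(-3660))*(-4/(-4)) = (3737 + 3660)*(-4*(-1/4)) = 7397*1 = 7397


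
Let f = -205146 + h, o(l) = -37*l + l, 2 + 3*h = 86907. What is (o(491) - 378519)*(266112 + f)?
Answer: -35631533195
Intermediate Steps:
h = 86905/3 (h = -⅔ + (⅓)*86907 = -⅔ + 28969 = 86905/3 ≈ 28968.)
o(l) = -36*l
f = -528533/3 (f = -205146 + 86905/3 = -528533/3 ≈ -1.7618e+5)
(o(491) - 378519)*(266112 + f) = (-36*491 - 378519)*(266112 - 528533/3) = (-17676 - 378519)*(269803/3) = -396195*269803/3 = -35631533195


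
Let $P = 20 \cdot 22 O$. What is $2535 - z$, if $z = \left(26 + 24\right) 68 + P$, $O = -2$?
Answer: $15$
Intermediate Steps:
$P = -880$ ($P = 20 \cdot 22 \left(-2\right) = 440 \left(-2\right) = -880$)
$z = 2520$ ($z = \left(26 + 24\right) 68 - 880 = 50 \cdot 68 - 880 = 3400 - 880 = 2520$)
$2535 - z = 2535 - 2520 = 15$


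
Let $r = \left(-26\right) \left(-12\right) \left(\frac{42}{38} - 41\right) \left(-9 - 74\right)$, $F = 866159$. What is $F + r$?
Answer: $\frac{36086189}{19} \approx 1.8993 \cdot 10^{6}$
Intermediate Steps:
$r = \frac{19629168}{19}$ ($r = 312 \left(42 \cdot \frac{1}{38} - 41\right) \left(-83\right) = 312 \left(\frac{21}{19} - 41\right) \left(-83\right) = 312 \left(\left(- \frac{758}{19}\right) \left(-83\right)\right) = 312 \cdot \frac{62914}{19} = \frac{19629168}{19} \approx 1.0331 \cdot 10^{6}$)
$F + r = 866159 + \frac{19629168}{19} = \frac{36086189}{19}$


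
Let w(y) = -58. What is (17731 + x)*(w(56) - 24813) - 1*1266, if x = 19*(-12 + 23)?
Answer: -446187006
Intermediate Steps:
x = 209 (x = 19*11 = 209)
(17731 + x)*(w(56) - 24813) - 1*1266 = (17731 + 209)*(-58 - 24813) - 1*1266 = 17940*(-24871) - 1266 = -446185740 - 1266 = -446187006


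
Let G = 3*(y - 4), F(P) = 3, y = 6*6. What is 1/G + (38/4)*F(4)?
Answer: 2737/96 ≈ 28.510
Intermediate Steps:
y = 36
G = 96 (G = 3*(36 - 4) = 3*32 = 96)
1/G + (38/4)*F(4) = 1/96 + (38/4)*3 = 1/96 + (38*(¼))*3 = 1/96 + (19/2)*3 = 1/96 + 57/2 = 2737/96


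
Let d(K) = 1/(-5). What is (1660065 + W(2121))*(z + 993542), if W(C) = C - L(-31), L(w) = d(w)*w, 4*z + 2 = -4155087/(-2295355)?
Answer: 75813067469113931283/45907100 ≈ 1.6514e+12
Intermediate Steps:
d(K) = -⅕
z = -435623/9181420 (z = -½ + (-4155087/(-2295355))/4 = -½ + (-4155087*(-1/2295355))/4 = -½ + (¼)*(4155087/2295355) = -½ + 4155087/9181420 = -435623/9181420 ≈ -0.047446)
L(w) = -w/5
W(C) = -31/5 + C (W(C) = C - (-1)*(-31)/5 = C - 1*31/5 = C - 31/5 = -31/5 + C)
(1660065 + W(2121))*(z + 993542) = (1660065 + (-31/5 + 2121))*(-435623/9181420 + 993542) = (1660065 + 10574/5)*(9122125954017/9181420) = (8310899/5)*(9122125954017/9181420) = 75813067469113931283/45907100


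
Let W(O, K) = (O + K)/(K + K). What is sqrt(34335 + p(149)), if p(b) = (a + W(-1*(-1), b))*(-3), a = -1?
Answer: 13*sqrt(4510677)/149 ≈ 185.30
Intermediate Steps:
W(O, K) = (K + O)/(2*K) (W(O, K) = (K + O)/((2*K)) = (K + O)*(1/(2*K)) = (K + O)/(2*K))
p(b) = 3 - 3*(1 + b)/(2*b) (p(b) = (-1 + (b - 1*(-1))/(2*b))*(-3) = (-1 + (b + 1)/(2*b))*(-3) = (-1 + (1 + b)/(2*b))*(-3) = 3 - 3*(1 + b)/(2*b))
sqrt(34335 + p(149)) = sqrt(34335 + (3/2)*(-1 + 149)/149) = sqrt(34335 + (3/2)*(1/149)*148) = sqrt(34335 + 222/149) = sqrt(5116137/149) = 13*sqrt(4510677)/149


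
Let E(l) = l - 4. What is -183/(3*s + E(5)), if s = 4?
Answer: -183/13 ≈ -14.077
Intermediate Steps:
E(l) = -4 + l
-183/(3*s + E(5)) = -183/(3*4 + (-4 + 5)) = -183/(12 + 1) = -183/13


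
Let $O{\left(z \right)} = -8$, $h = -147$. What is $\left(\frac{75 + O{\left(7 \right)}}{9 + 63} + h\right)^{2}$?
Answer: $\frac{110607289}{5184} \approx 21336.0$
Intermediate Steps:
$\left(\frac{75 + O{\left(7 \right)}}{9 + 63} + h\right)^{2} = \left(\frac{75 - 8}{9 + 63} - 147\right)^{2} = \left(\frac{67}{72} - 147\right)^{2} = \left(- \frac{10517}{72}\right)^{2} = \frac{110607289}{5184}$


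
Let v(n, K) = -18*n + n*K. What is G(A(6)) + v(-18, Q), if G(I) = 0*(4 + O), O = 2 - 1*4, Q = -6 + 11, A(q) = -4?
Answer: 234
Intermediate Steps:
Q = 5
O = -2 (O = 2 - 4 = -2)
v(n, K) = -18*n + K*n
G(I) = 0 (G(I) = 0*(4 - 2) = 0*2 = 0)
G(A(6)) + v(-18, Q) = 0 - 18*(-18 + 5) = 0 - 18*(-13) = 0 + 234 = 234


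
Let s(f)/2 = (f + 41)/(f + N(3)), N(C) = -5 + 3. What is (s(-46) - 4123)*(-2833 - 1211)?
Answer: 33345139/2 ≈ 1.6673e+7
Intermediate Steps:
N(C) = -2
s(f) = 2*(41 + f)/(-2 + f) (s(f) = 2*((f + 41)/(f - 2)) = 2*((41 + f)/(-2 + f)) = 2*(41 + f)/(-2 + f))
(s(-46) - 4123)*(-2833 - 1211) = (2*(41 - 46)/(-2 - 46) - 4123)*(-2833 - 1211) = (2*(-5)/(-48) - 4123)*(-4044) = (2*(-1/48)*(-5) - 4123)*(-4044) = (5/24 - 4123)*(-4044) = -98947/24*(-4044) = 33345139/2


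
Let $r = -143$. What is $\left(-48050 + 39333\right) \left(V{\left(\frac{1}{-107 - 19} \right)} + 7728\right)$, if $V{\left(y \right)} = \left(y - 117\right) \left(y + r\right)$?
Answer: $- \frac{3385193296865}{15876} \approx -2.1323 \cdot 10^{8}$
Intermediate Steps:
$V{\left(y \right)} = \left(-143 + y\right) \left(-117 + y\right)$ ($V{\left(y \right)} = \left(y - 117\right) \left(y - 143\right) = \left(-117 + y\right) \left(-143 + y\right) = \left(-143 + y\right) \left(-117 + y\right)$)
$\left(-48050 + 39333\right) \left(V{\left(\frac{1}{-107 - 19} \right)} + 7728\right) = \left(-48050 + 39333\right) \left(\left(16731 + \left(\frac{1}{-107 - 19}\right)^{2} - \frac{260}{-107 - 19}\right) + 7728\right) = - 8717 \left(\left(16731 + \left(\frac{1}{-126}\right)^{2} - \frac{260}{-126}\right) + 7728\right) = - 8717 \left(\left(16731 + \left(- \frac{1}{126}\right)^{2} - - \frac{130}{63}\right) + 7728\right) = - 8717 \left(\left(16731 + \frac{1}{15876} + \frac{130}{63}\right) + 7728\right) = - 8717 \left(\frac{265654117}{15876} + 7728\right) = \left(-8717\right) \frac{388343845}{15876} = - \frac{3385193296865}{15876}$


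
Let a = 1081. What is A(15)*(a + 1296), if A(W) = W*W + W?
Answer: 570480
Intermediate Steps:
A(W) = W + W² (A(W) = W² + W = W + W²)
A(15)*(a + 1296) = (15*(1 + 15))*(1081 + 1296) = (15*16)*2377 = 240*2377 = 570480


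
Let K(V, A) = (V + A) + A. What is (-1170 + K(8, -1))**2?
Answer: 1354896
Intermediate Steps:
K(V, A) = V + 2*A (K(V, A) = (A + V) + A = V + 2*A)
(-1170 + K(8, -1))**2 = (-1170 + (8 + 2*(-1)))**2 = (-1170 + (8 - 2))**2 = (-1170 + 6)**2 = (-1164)**2 = 1354896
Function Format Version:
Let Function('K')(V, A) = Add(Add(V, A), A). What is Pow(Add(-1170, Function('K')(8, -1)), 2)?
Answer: 1354896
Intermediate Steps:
Function('K')(V, A) = Add(V, Mul(2, A)) (Function('K')(V, A) = Add(Add(A, V), A) = Add(V, Mul(2, A)))
Pow(Add(-1170, Function('K')(8, -1)), 2) = Pow(Add(-1170, Add(8, Mul(2, -1))), 2) = Pow(Add(-1170, Add(8, -2)), 2) = Pow(Add(-1170, 6), 2) = Pow(-1164, 2) = 1354896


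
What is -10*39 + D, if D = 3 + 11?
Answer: -376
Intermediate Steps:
D = 14
-10*39 + D = -10*39 + 14 = -390 + 14 = -376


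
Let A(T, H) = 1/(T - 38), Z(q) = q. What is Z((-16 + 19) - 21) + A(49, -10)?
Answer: -197/11 ≈ -17.909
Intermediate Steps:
A(T, H) = 1/(-38 + T)
Z((-16 + 19) - 21) + A(49, -10) = ((-16 + 19) - 21) + 1/(-38 + 49) = (3 - 21) + 1/11 = -18 + 1/11 = -197/11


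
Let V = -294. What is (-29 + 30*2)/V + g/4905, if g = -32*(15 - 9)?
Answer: -23167/160230 ≈ -0.14459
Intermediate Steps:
g = -192 (g = -32*6 = -192)
(-29 + 30*2)/V + g/4905 = (-29 + 30*2)/(-294) - 192/4905 = (-29 + 60)*(-1/294) - 192*1/4905 = 31*(-1/294) - 64/1635 = -31/294 - 64/1635 = -23167/160230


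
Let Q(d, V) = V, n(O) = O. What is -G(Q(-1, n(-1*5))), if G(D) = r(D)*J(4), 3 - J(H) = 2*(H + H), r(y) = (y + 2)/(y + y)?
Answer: 39/10 ≈ 3.9000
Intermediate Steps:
r(y) = (2 + y)/(2*y) (r(y) = (2 + y)/((2*y)) = (2 + y)*(1/(2*y)) = (2 + y)/(2*y))
J(H) = 3 - 4*H (J(H) = 3 - 2*(H + H) = 3 - 2*2*H = 3 - 4*H)
G(D) = -13*(2 + D)/(2*D) (G(D) = ((2 + D)/(2*D))*(3 - 4*4) = ((2 + D)/(2*D))*(3 - 16) = ((2 + D)/(2*D))*(-13) = -13*(2 + D)/(2*D))
-G(Q(-1, n(-1*5))) = -(-13/2 - 13/((-1*5))) = -(-13/2 - 13/(-5)) = -(-13/2 - 13*(-⅕)) = -(-13/2 + 13/5) = -1*(-39/10) = 39/10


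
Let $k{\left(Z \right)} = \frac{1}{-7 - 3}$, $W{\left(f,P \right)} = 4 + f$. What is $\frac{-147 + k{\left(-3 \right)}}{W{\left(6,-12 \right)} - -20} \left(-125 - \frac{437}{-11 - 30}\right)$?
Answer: $\frac{1724012}{3075} \approx 560.65$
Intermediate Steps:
$k{\left(Z \right)} = - \frac{1}{10}$ ($k{\left(Z \right)} = \frac{1}{-10} = - \frac{1}{10}$)
$\frac{-147 + k{\left(-3 \right)}}{W{\left(6,-12 \right)} - -20} \left(-125 - \frac{437}{-11 - 30}\right) = \frac{-147 - \frac{1}{10}}{\left(4 + 6\right) - -20} \left(-125 - \frac{437}{-11 - 30}\right) = - \frac{1471}{10 \left(10 + 20\right)} \left(-125 - \frac{437}{-11 - 30}\right) = - \frac{1471}{10 \cdot 30} \left(-125 - \frac{437}{-41}\right) = \left(- \frac{1471}{10}\right) \frac{1}{30} \left(-125 - - \frac{437}{41}\right) = - \frac{1471 \left(-125 + \frac{437}{41}\right)}{300} = \left(- \frac{1471}{300}\right) \left(- \frac{4688}{41}\right) = \frac{1724012}{3075}$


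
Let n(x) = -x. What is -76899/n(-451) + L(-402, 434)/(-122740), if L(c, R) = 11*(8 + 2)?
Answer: -943863287/5535574 ≈ -170.51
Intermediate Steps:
L(c, R) = 110 (L(c, R) = 11*10 = 110)
-76899/n(-451) + L(-402, 434)/(-122740) = -76899/((-1*(-451))) + 110/(-122740) = -76899/451 + 110*(-1/122740) = -76899*1/451 - 11/12274 = -76899/451 - 11/12274 = -943863287/5535574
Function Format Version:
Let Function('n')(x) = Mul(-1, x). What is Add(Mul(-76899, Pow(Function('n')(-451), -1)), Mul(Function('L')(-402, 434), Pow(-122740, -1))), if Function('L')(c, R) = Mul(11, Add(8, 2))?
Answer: Rational(-943863287, 5535574) ≈ -170.51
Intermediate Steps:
Function('L')(c, R) = 110 (Function('L')(c, R) = Mul(11, 10) = 110)
Add(Mul(-76899, Pow(Function('n')(-451), -1)), Mul(Function('L')(-402, 434), Pow(-122740, -1))) = Add(Mul(-76899, Pow(Mul(-1, -451), -1)), Mul(110, Pow(-122740, -1))) = Add(Mul(-76899, Pow(451, -1)), Mul(110, Rational(-1, 122740))) = Add(Mul(-76899, Rational(1, 451)), Rational(-11, 12274)) = Add(Rational(-76899, 451), Rational(-11, 12274)) = Rational(-943863287, 5535574)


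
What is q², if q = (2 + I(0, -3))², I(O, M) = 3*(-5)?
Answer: 28561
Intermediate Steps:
I(O, M) = -15
q = 169 (q = (2 - 15)² = (-13)² = 169)
q² = 169² = 28561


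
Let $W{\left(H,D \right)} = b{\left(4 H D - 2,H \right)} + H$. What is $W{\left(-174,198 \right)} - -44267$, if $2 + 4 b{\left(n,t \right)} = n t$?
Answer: $\frac{12077655}{2} \approx 6.0388 \cdot 10^{6}$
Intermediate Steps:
$b{\left(n,t \right)} = - \frac{1}{2} + \frac{n t}{4}$
$W{\left(H,D \right)} = - \frac{1}{2} + H + \frac{H \left(-2 + 4 D H\right)}{4}$ ($W{\left(H,D \right)} = \left(- \frac{1}{2} + \frac{\left(4 H D - 2\right) H}{4}\right) + H = \left(- \frac{1}{2} + \frac{\left(4 D H - 2\right) H}{4}\right) + H = \left(- \frac{1}{2} + \frac{\left(-2 + 4 D H\right) H}{4}\right) + H = \left(- \frac{1}{2} + \frac{H \left(-2 + 4 D H\right)}{4}\right) + H = - \frac{1}{2} + H + \frac{H \left(-2 + 4 D H\right)}{4}$)
$W{\left(-174,198 \right)} - -44267 = \left(- \frac{1}{2} + \frac{1}{2} \left(-174\right) + 198 \left(-174\right)^{2}\right) - -44267 = \left(- \frac{1}{2} - 87 + 198 \cdot 30276\right) + 44267 = \left(- \frac{1}{2} - 87 + 5994648\right) + 44267 = \frac{11989121}{2} + 44267 = \frac{12077655}{2}$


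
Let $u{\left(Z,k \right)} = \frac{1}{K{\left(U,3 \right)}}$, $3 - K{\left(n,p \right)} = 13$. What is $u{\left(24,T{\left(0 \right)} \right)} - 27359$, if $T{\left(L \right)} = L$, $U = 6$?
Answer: $- \frac{273591}{10} \approx -27359.0$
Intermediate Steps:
$K{\left(n,p \right)} = -10$ ($K{\left(n,p \right)} = 3 - 13 = -10$)
$u{\left(Z,k \right)} = - \frac{1}{10}$ ($u{\left(Z,k \right)} = \frac{1}{-10} = - \frac{1}{10}$)
$u{\left(24,T{\left(0 \right)} \right)} - 27359 = - \frac{1}{10} - 27359 = - \frac{273591}{10}$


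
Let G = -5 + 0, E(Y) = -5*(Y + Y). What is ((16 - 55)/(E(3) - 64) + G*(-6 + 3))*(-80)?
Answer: -57960/47 ≈ -1233.2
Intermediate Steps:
E(Y) = -10*Y
G = -5
((16 - 55)/(E(3) - 64) + G*(-6 + 3))*(-80) = ((16 - 55)/(-10*3 - 64) - 5*(-6 + 3))*(-80) = (-39/(-30 - 64) - 5*(-3))*(-80) = (-39/(-94) + 15)*(-80) = (-39*(-1/94) + 15)*(-80) = (39/94 + 15)*(-80) = (1449/94)*(-80) = -57960/47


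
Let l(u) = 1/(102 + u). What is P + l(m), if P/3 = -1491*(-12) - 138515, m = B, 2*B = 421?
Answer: -226168123/625 ≈ -3.6187e+5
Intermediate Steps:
B = 421/2 (B = (½)*421 = 421/2 ≈ 210.50)
m = 421/2 ≈ 210.50
P = -361869 (P = 3*(-1491*(-12) - 138515) = 3*(17892 - 138515) = 3*(-120623) = -361869)
P + l(m) = -361869 + 1/(102 + 421/2) = -361869 + 1/(625/2) = -361869 + 2/625 = -226168123/625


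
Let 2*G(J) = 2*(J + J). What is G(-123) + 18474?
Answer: 18228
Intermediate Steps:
G(J) = 2*J (G(J) = (2*(J + J))/2 = (2*(2*J))/2 = (4*J)/2 = 2*J)
G(-123) + 18474 = 2*(-123) + 18474 = -246 + 18474 = 18228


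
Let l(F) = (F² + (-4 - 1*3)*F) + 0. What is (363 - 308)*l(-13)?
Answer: 14300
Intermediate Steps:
l(F) = F² - 7*F (l(F) = (F² + (-4 - 3)*F) + 0 = (F² - 7*F) + 0 = F² - 7*F)
(363 - 308)*l(-13) = (363 - 308)*(-13*(-7 - 13)) = 55*(-13*(-20)) = 55*260 = 14300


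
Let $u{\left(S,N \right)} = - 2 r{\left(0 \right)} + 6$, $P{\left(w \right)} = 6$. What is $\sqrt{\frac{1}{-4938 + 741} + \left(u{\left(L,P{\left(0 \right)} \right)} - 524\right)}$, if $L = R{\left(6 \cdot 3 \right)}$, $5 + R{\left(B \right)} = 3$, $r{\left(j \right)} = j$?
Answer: $\frac{i \sqrt{9124475259}}{4197} \approx 22.76 i$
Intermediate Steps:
$R{\left(B \right)} = -2$ ($R{\left(B \right)} = -5 + 3 = -2$)
$L = -2$
$u{\left(S,N \right)} = 6$ ($u{\left(S,N \right)} = \left(-2\right) 0 + 6 = 0 + 6 = 6$)
$\sqrt{\frac{1}{-4938 + 741} + \left(u{\left(L,P{\left(0 \right)} \right)} - 524\right)} = \sqrt{\frac{1}{-4938 + 741} + \left(6 - 524\right)} = \sqrt{\frac{1}{-4197} + \left(6 - 524\right)} = \sqrt{- \frac{1}{4197} - 518} = \sqrt{- \frac{2174047}{4197}} = \frac{i \sqrt{9124475259}}{4197}$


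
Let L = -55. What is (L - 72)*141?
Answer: -17907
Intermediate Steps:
(L - 72)*141 = (-55 - 72)*141 = -127*141 = -17907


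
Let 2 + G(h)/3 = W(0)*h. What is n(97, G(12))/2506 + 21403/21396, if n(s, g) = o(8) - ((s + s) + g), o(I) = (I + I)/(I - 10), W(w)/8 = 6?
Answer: 6235007/26809188 ≈ 0.23257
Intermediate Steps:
W(w) = 48 (W(w) = 8*6 = 48)
o(I) = 2*I/(-10 + I) (o(I) = (2*I)/(-10 + I) = 2*I/(-10 + I))
G(h) = -6 + 144*h (G(h) = -6 + 3*(48*h) = -6 + 144*h)
n(s, g) = -8 - g - 2*s (n(s, g) = 2*8/(-10 + 8) - ((s + s) + g) = 2*8/(-2) - (2*s + g) = 2*8*(-½) - (g + 2*s) = -8 + (-g - 2*s) = -8 - g - 2*s)
n(97, G(12))/2506 + 21403/21396 = (-8 - (-6 + 144*12) - 2*97)/2506 + 21403/21396 = (-8 - (-6 + 1728) - 194)*(1/2506) + 21403*(1/21396) = (-8 - 1*1722 - 194)*(1/2506) + 21403/21396 = (-8 - 1722 - 194)*(1/2506) + 21403/21396 = -1924*1/2506 + 21403/21396 = -962/1253 + 21403/21396 = 6235007/26809188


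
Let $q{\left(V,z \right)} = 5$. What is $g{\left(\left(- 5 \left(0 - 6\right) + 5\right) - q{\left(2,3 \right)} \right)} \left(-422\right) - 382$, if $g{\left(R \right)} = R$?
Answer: $-13042$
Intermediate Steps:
$g{\left(\left(- 5 \left(0 - 6\right) + 5\right) - q{\left(2,3 \right)} \right)} \left(-422\right) - 382 = \left(\left(- 5 \left(0 - 6\right) + 5\right) - 5\right) \left(-422\right) - 382 = \left(\left(\left(-5\right) \left(-6\right) + 5\right) - 5\right) \left(-422\right) - 382 = \left(\left(30 + 5\right) - 5\right) \left(-422\right) - 382 = \left(35 - 5\right) \left(-422\right) - 382 = 30 \left(-422\right) - 382 = -12660 - 382 = -13042$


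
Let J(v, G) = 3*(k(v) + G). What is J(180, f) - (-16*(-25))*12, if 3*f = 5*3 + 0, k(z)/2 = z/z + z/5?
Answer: -4563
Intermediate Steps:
k(z) = 2 + 2*z/5 (k(z) = 2*(z/z + z/5) = 2*(1 + z*(⅕)) = 2*(1 + z/5) = 2 + 2*z/5)
f = 5 (f = (5*3 + 0)/3 = (15 + 0)/3 = (⅓)*15 = 5)
J(v, G) = 6 + 3*G + 6*v/5 (J(v, G) = 3*((2 + 2*v/5) + G) = 3*(2 + G + 2*v/5) = 6 + 3*G + 6*v/5)
J(180, f) - (-16*(-25))*12 = (6 + 3*5 + (6/5)*180) - (-16*(-25))*12 = (6 + 15 + 216) - 400*12 = 237 - 1*4800 = 237 - 4800 = -4563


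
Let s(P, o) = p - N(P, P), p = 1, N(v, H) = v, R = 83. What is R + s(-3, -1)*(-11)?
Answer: 39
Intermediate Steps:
s(P, o) = 1 - P
R + s(-3, -1)*(-11) = 83 + (1 - 1*(-3))*(-11) = 83 + (1 + 3)*(-11) = 83 + 4*(-11) = 83 - 44 = 39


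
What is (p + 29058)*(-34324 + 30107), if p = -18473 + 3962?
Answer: -61344699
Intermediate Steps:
p = -14511
(p + 29058)*(-34324 + 30107) = (-14511 + 29058)*(-34324 + 30107) = 14547*(-4217) = -61344699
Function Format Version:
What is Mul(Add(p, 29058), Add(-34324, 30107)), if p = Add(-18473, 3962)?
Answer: -61344699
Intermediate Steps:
p = -14511
Mul(Add(p, 29058), Add(-34324, 30107)) = Mul(Add(-14511, 29058), Add(-34324, 30107)) = Mul(14547, -4217) = -61344699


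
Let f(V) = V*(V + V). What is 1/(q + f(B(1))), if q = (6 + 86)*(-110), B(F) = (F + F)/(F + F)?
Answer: -1/10118 ≈ -9.8834e-5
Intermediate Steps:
B(F) = 1 (B(F) = (2*F)/((2*F)) = (2*F)*(1/(2*F)) = 1)
f(V) = 2*V**2 (f(V) = V*(2*V) = 2*V**2)
q = -10120 (q = 92*(-110) = -10120)
1/(q + f(B(1))) = 1/(-10120 + 2*1**2) = 1/(-10120 + 2*1) = 1/(-10120 + 2) = 1/(-10118) = -1/10118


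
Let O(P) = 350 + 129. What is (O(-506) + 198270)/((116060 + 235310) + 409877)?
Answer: 198749/761247 ≈ 0.26108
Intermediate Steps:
O(P) = 479
(O(-506) + 198270)/((116060 + 235310) + 409877) = (479 + 198270)/((116060 + 235310) + 409877) = 198749/(351370 + 409877) = 198749/761247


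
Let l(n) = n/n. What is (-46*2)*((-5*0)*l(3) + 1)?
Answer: -92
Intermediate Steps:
l(n) = 1
(-46*2)*((-5*0)*l(3) + 1) = (-46*2)*(-5*0*1 + 1) = -92*(0*1 + 1) = -92*(0 + 1) = -92*1 = -92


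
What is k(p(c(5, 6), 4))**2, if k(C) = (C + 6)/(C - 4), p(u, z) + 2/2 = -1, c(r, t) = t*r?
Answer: 4/9 ≈ 0.44444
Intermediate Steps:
c(r, t) = r*t
p(u, z) = -2 (p(u, z) = -1 - 1 = -2)
k(C) = (6 + C)/(-4 + C)
k(p(c(5, 6), 4))**2 = ((6 - 2)/(-4 - 2))**2 = (4/(-6))**2 = (-1/6*4)**2 = (-2/3)**2 = 4/9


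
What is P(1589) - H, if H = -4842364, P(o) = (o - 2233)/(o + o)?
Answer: 1099216582/227 ≈ 4.8424e+6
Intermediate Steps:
P(o) = (-2233 + o)/(2*o) (P(o) = (-2233 + o)/((2*o)) = (-2233 + o)*(1/(2*o)) = (-2233 + o)/(2*o))
P(1589) - H = (1/2)*(-2233 + 1589)/1589 - 1*(-4842364) = (1/2)*(1/1589)*(-644) + 4842364 = -46/227 + 4842364 = 1099216582/227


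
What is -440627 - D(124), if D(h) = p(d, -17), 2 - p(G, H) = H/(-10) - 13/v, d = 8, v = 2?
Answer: -2203169/5 ≈ -4.4063e+5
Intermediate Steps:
p(G, H) = 17/2 + H/10 (p(G, H) = 2 - (H/(-10) - 13/2) = 2 - (H*(-1/10) - 13*1/2) = 2 - (-H/10 - 13/2) = 2 - (-13/2 - H/10) = 2 + (13/2 + H/10) = 17/2 + H/10)
D(h) = 34/5 (D(h) = 17/2 + (1/10)*(-17) = 17/2 - 17/10 = 34/5)
-440627 - D(124) = -440627 - 1*34/5 = -440627 - 34/5 = -2203169/5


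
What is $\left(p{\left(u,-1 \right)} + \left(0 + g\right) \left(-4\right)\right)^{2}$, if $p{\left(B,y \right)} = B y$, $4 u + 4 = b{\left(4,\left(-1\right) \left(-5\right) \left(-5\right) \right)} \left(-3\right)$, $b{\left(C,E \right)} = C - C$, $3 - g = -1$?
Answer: $225$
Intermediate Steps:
$g = 4$ ($g = 3 - -1 = 3 + 1 = 4$)
$b{\left(C,E \right)} = 0$
$u = -1$ ($u = -1 + \frac{0 \left(-3\right)}{4} = -1 + \frac{1}{4} \cdot 0 = -1 + 0 = -1$)
$\left(p{\left(u,-1 \right)} + \left(0 + g\right) \left(-4\right)\right)^{2} = \left(\left(-1\right) \left(-1\right) + \left(0 + 4\right) \left(-4\right)\right)^{2} = \left(1 + 4 \left(-4\right)\right)^{2} = \left(1 - 16\right)^{2} = \left(-15\right)^{2} = 225$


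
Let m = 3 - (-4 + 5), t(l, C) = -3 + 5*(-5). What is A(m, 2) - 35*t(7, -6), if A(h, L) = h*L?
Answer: 984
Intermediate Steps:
t(l, C) = -28 (t(l, C) = -3 - 25 = -28)
m = 2 (m = 3 - 1*1 = 3 - 1 = 2)
A(h, L) = L*h
A(m, 2) - 35*t(7, -6) = 2*2 - 35*(-28) = 4 + 980 = 984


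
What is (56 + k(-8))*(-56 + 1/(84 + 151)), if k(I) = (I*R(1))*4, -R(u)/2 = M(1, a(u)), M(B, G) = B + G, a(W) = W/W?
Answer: -2421256/235 ≈ -10303.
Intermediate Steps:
a(W) = 1
R(u) = -4 (R(u) = -2*(1 + 1) = -2*2 = -4)
k(I) = -16*I (k(I) = (I*(-4))*4 = -4*I*4 = -16*I)
(56 + k(-8))*(-56 + 1/(84 + 151)) = (56 - 16*(-8))*(-56 + 1/(84 + 151)) = (56 + 128)*(-56 + 1/235) = 184*(-56 + 1/235) = 184*(-13159/235) = -2421256/235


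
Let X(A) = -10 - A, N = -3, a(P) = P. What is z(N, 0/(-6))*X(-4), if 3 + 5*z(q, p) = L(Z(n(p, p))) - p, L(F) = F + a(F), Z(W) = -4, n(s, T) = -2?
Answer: 66/5 ≈ 13.200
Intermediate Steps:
L(F) = 2*F (L(F) = F + F = 2*F)
z(q, p) = -11/5 - p/5 (z(q, p) = -3/5 + (2*(-4) - p)/5 = -3/5 + (-8 - p)/5 = -3/5 + (-8/5 - p/5) = -11/5 - p/5)
z(N, 0/(-6))*X(-4) = (-11/5 - 0/(-6))*(-10 - 1*(-4)) = (-11/5 - 0*(-1)/6)*(-10 + 4) = (-11/5 - 1/5*0)*(-6) = (-11/5 + 0)*(-6) = -11/5*(-6) = 66/5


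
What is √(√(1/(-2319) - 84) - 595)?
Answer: √(-3199767795 + 2319*I*√451734243)/2319 ≈ 0.18786 + 24.393*I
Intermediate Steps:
√(√(1/(-2319) - 84) - 595) = √(√(-1/2319 - 84) - 595) = √(√(-194797/2319) - 595) = √(I*√451734243/2319 - 595) = √(-595 + I*√451734243/2319)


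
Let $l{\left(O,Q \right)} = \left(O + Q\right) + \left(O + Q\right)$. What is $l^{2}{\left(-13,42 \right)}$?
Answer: $3364$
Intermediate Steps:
$l{\left(O,Q \right)} = 2 O + 2 Q$
$l^{2}{\left(-13,42 \right)} = \left(2 \left(-13\right) + 2 \cdot 42\right)^{2} = \left(-26 + 84\right)^{2} = 58^{2} = 3364$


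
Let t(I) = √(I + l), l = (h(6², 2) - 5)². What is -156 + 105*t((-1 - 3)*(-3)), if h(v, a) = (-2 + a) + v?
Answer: -156 + 105*√973 ≈ 3119.3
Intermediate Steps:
h(v, a) = -2 + a + v
l = 961 (l = ((-2 + 2 + 6²) - 5)² = ((-2 + 2 + 36) - 5)² = (36 - 5)² = 31² = 961)
t(I) = √(961 + I) (t(I) = √(I + 961) = √(961 + I))
-156 + 105*t((-1 - 3)*(-3)) = -156 + 105*√(961 + (-1 - 3)*(-3)) = -156 + 105*√(961 - 4*(-3)) = -156 + 105*√(961 + 12) = -156 + 105*√973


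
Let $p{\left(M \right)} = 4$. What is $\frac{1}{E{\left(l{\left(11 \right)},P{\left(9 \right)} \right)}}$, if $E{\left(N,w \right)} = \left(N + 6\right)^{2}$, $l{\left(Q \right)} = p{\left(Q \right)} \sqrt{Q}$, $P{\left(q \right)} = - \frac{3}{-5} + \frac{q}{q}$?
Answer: $\frac{53}{4900} - \frac{3 \sqrt{11}}{1225} \approx 0.002694$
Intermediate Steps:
$P{\left(q \right)} = \frac{8}{5}$ ($P{\left(q \right)} = \left(-3\right) \left(- \frac{1}{5}\right) + 1 = \frac{3}{5} + 1 = \frac{8}{5}$)
$l{\left(Q \right)} = 4 \sqrt{Q}$
$E{\left(N,w \right)} = \left(6 + N\right)^{2}$
$\frac{1}{E{\left(l{\left(11 \right)},P{\left(9 \right)} \right)}} = \frac{1}{\left(6 + 4 \sqrt{11}\right)^{2}}$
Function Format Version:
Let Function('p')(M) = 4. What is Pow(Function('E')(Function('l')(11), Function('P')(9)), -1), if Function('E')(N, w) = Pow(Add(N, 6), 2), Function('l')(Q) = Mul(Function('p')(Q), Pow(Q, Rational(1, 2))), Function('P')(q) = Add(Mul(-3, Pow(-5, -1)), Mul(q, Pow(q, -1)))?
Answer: Add(Rational(53, 4900), Mul(Rational(-3, 1225), Pow(11, Rational(1, 2)))) ≈ 0.0026940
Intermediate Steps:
Function('P')(q) = Rational(8, 5) (Function('P')(q) = Add(Mul(-3, Rational(-1, 5)), 1) = Add(Rational(3, 5), 1) = Rational(8, 5))
Function('l')(Q) = Mul(4, Pow(Q, Rational(1, 2)))
Function('E')(N, w) = Pow(Add(6, N), 2)
Pow(Function('E')(Function('l')(11), Function('P')(9)), -1) = Pow(Pow(Add(6, Mul(4, Pow(11, Rational(1, 2)))), 2), -1) = Pow(Add(6, Mul(4, Pow(11, Rational(1, 2)))), -2)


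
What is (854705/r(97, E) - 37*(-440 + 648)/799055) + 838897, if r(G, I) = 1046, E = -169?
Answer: 701842733336169/835811530 ≈ 8.3971e+5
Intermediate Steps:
(854705/r(97, E) - 37*(-440 + 648)/799055) + 838897 = (854705/1046 - 37*(-440 + 648)/799055) + 838897 = (854705*(1/1046) - 37*208*(1/799055)) + 838897 = (854705/1046 - 7696*1/799055) + 838897 = (854705/1046 - 7696/799055) + 838897 = 682948253759/835811530 + 838897 = 701842733336169/835811530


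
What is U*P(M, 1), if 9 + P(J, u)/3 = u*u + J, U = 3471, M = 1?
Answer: -72891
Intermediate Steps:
P(J, u) = -27 + 3*J + 3*u**2 (P(J, u) = -27 + 3*(u*u + J) = -27 + 3*(u**2 + J) = -27 + 3*(J + u**2) = -27 + (3*J + 3*u**2) = -27 + 3*J + 3*u**2)
U*P(M, 1) = 3471*(-27 + 3*1 + 3*1**2) = 3471*(-27 + 3 + 3*1) = 3471*(-27 + 3 + 3) = 3471*(-21) = -72891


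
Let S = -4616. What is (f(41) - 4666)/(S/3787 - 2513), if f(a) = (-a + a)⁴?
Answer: 17670142/9521347 ≈ 1.8558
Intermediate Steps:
f(a) = 0 (f(a) = 0⁴ = 0)
(f(41) - 4666)/(S/3787 - 2513) = (0 - 4666)/(-4616/3787 - 2513) = -4666/(-4616*1/3787 - 2513) = -4666/(-4616/3787 - 2513) = -4666/(-9521347/3787) = -4666*(-3787/9521347) = 17670142/9521347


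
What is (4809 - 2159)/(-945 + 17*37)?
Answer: -1325/158 ≈ -8.3861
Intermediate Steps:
(4809 - 2159)/(-945 + 17*37) = 2650/(-945 + 629) = 2650/(-316) = 2650*(-1/316) = -1325/158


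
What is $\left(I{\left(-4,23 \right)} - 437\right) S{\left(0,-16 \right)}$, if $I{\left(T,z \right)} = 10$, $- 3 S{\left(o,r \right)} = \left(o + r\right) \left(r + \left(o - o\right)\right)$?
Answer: $\frac{109312}{3} \approx 36437.0$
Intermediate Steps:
$S{\left(o,r \right)} = - \frac{r \left(o + r\right)}{3}$ ($S{\left(o,r \right)} = - \frac{\left(o + r\right) \left(r + \left(o - o\right)\right)}{3} = - \frac{\left(o + r\right) \left(r + 0\right)}{3} = - \frac{\left(o + r\right) r}{3} = - \frac{r \left(o + r\right)}{3}$)
$\left(I{\left(-4,23 \right)} - 437\right) S{\left(0,-16 \right)} = \left(10 - 437\right) \left(\left(- \frac{1}{3}\right) \left(-16\right) \left(0 - 16\right)\right) = - 427 \left(\left(- \frac{1}{3}\right) \left(-16\right) \left(-16\right)\right) = \left(-427\right) \left(- \frac{256}{3}\right) = \frac{109312}{3}$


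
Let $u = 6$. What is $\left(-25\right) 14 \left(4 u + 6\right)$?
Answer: $-10500$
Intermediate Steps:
$\left(-25\right) 14 \left(4 u + 6\right) = \left(-25\right) 14 \left(4 \cdot 6 + 6\right) = - 350 \left(24 + 6\right) = \left(-350\right) 30 = -10500$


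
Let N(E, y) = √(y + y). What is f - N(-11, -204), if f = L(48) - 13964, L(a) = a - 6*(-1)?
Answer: -13910 - 2*I*√102 ≈ -13910.0 - 20.199*I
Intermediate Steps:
L(a) = 6 + a (L(a) = a + 6 = 6 + a)
N(E, y) = √2*√y (N(E, y) = √(2*y) = √2*√y)
f = -13910 (f = (6 + 48) - 13964 = 54 - 13964 = -13910)
f - N(-11, -204) = -13910 - √2*√(-204) = -13910 - √2*2*I*√51 = -13910 - 2*I*√102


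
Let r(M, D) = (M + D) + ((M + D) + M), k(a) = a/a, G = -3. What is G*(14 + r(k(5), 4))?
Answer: -75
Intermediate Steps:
k(a) = 1
r(M, D) = 2*D + 3*M (r(M, D) = (D + M) + ((D + M) + M) = (D + M) + (D + 2*M) = 2*D + 3*M)
G*(14 + r(k(5), 4)) = -3*(14 + (2*4 + 3*1)) = -3*(14 + (8 + 3)) = -3*(14 + 11) = -3*25 = -75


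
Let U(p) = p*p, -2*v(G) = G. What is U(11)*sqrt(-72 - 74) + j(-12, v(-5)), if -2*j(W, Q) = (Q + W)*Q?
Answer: 95/8 + 121*I*sqrt(146) ≈ 11.875 + 1462.0*I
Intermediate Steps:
v(G) = -G/2
U(p) = p**2
j(W, Q) = -Q*(Q + W)/2 (j(W, Q) = -(Q + W)*Q/2 = -Q*(Q + W)/2)
U(11)*sqrt(-72 - 74) + j(-12, v(-5)) = 11**2*sqrt(-72 - 74) - (-1/2*(-5))*(-1/2*(-5) - 12)/2 = 121*sqrt(-146) - 1/2*5/2*(5/2 - 12) = 121*(I*sqrt(146)) - 1/2*5/2*(-19/2) = 121*I*sqrt(146) + 95/8 = 95/8 + 121*I*sqrt(146)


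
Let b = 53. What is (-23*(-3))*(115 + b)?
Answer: 11592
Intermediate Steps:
(-23*(-3))*(115 + b) = (-23*(-3))*(115 + 53) = 69*168 = 11592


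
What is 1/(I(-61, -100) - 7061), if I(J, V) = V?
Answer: -1/7161 ≈ -0.00013965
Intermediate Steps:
1/(I(-61, -100) - 7061) = 1/(-100 - 7061) = 1/(-7161) = -1/7161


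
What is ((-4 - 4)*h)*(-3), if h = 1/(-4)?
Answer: -6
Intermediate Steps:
h = -1/4 ≈ -0.25000
((-4 - 4)*h)*(-3) = ((-4 - 4)*(-1/4))*(-3) = -8*(-1/4)*(-3) = 2*(-3) = -6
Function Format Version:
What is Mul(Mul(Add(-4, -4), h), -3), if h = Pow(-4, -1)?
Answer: -6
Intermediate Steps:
h = Rational(-1, 4) ≈ -0.25000
Mul(Mul(Add(-4, -4), h), -3) = Mul(Mul(Add(-4, -4), Rational(-1, 4)), -3) = Mul(Mul(-8, Rational(-1, 4)), -3) = Mul(2, -3) = -6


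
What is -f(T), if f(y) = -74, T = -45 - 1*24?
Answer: 74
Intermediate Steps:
T = -69 (T = -45 - 24 = -69)
-f(T) = -1*(-74) = 74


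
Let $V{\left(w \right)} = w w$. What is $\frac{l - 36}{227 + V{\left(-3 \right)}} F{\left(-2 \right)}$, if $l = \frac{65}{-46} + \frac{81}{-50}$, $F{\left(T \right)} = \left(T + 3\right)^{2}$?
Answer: $- \frac{5611}{33925} \approx -0.16539$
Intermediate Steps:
$V{\left(w \right)} = w^{2}$
$F{\left(T \right)} = \left(3 + T\right)^{2}$
$l = - \frac{1744}{575}$ ($l = 65 \left(- \frac{1}{46}\right) + 81 \left(- \frac{1}{50}\right) = - \frac{65}{46} - \frac{81}{50} = - \frac{1744}{575} \approx -3.033$)
$\frac{l - 36}{227 + V{\left(-3 \right)}} F{\left(-2 \right)} = \frac{- \frac{1744}{575} - 36}{227 + \left(-3\right)^{2}} \left(3 - 2\right)^{2} = - \frac{22444}{575 \left(227 + 9\right)} 1^{2} = - \frac{22444}{575 \cdot 236} \cdot 1 = \left(- \frac{22444}{575}\right) \frac{1}{236} \cdot 1 = \left(- \frac{5611}{33925}\right) 1 = - \frac{5611}{33925}$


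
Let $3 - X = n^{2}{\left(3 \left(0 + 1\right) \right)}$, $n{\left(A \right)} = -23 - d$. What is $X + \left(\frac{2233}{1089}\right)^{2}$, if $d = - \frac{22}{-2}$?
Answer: $- \frac{11259344}{9801} \approx -1148.8$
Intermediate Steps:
$d = 11$ ($d = \left(-22\right) \left(- \frac{1}{2}\right) = 11$)
$n{\left(A \right)} = -34$ ($n{\left(A \right)} = -23 - 11 = -34$)
$X = -1153$ ($X = 3 - \left(-34\right)^{2} = 3 - 1156 = -1153$)
$X + \left(\frac{2233}{1089}\right)^{2} = -1153 + \left(\frac{2233}{1089}\right)^{2} = -1153 + \left(2233 \cdot \frac{1}{1089}\right)^{2} = -1153 + \left(\frac{203}{99}\right)^{2} = -1153 + \frac{41209}{9801} = - \frac{11259344}{9801}$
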